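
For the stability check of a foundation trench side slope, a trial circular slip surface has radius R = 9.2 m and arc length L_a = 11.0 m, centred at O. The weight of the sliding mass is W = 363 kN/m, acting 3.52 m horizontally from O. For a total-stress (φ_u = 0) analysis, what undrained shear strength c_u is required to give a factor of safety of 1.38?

FS = c_u·L_a·R / (W·d), so c_u = FS·W·d / (L_a·R).
c_u = 1.38·363·3.52 / (11.00·9.2) = 1763.3 / 101.20 = 17.42 kPa

c_u = 17.4 kPa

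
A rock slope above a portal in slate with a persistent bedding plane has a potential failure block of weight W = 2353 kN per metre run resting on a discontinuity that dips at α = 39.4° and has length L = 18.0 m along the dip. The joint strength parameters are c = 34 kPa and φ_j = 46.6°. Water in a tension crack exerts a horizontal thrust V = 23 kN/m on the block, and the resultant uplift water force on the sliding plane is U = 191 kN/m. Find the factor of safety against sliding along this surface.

FS = 1.53

Resolving the block weight along and normal to the plane and applying the Mohr–Coulomb strength on the joint:
N' = W cosα − U − V sinα = 2353·cos39.4° − 191 − 23·sin39.4° = 1612.6 kN/m
Driving force T = W sinα + V cosα = 2353·sin39.4° + 23·cos39.4° = 1511.3 kN/m
Resisting force R = c·L + N'·tanφ_j = 34·18.0 + 1612.6·tan46.6° = 612.0 + 1705.3 = 2317.3 kN/m
FS = R / T = 2317.3 / 1511.3 = 1.533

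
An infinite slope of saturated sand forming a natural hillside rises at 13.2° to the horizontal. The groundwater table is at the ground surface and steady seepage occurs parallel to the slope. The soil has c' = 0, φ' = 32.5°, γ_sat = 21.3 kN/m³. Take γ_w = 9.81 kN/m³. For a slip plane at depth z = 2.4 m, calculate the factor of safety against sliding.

FS = 1.47

With seepage parallel to the slope and the water table at the surface, the effective normal stress on the slip plane uses the buoyant unit weight γ' = γ_sat − γ_w while the driving shear stress uses γ_sat:
FS = [c' + γ' z cos²β tanφ'] / [γ_sat z sinβ cosβ]
(For c' = 0 this reduces to FS = (γ'/γ_sat)·tanφ'/tanβ.)
γ' = 21.3 − 9.81 = 11.49 kN/m³
Numerator = 0.0 + 11.49·2.4·cos²13.2°·tan32.5° = 0.0 + 11.49·2.4·0.9479·0.6371 = 16.652 kPa
Denominator = 21.3·2.4·sin13.2°·cos13.2° = 21.3·2.4·0.2284·0.9736 = 11.365 kPa
FS = 16.652 / 11.365 = 1.465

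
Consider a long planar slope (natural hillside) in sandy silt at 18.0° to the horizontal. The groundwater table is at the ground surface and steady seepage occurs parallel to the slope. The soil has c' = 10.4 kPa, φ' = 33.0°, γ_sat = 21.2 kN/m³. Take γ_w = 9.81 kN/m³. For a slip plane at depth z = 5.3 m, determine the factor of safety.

FS = 1.39

With seepage parallel to the slope and the water table at the surface, the effective normal stress on the slip plane uses the buoyant unit weight γ' = γ_sat − γ_w while the driving shear stress uses γ_sat:
FS = [c' + γ' z cos²β tanφ'] / [γ_sat z sinβ cosβ]
γ' = 21.2 − 9.81 = 11.39 kN/m³
Numerator = 10.4 + 11.39·5.3·cos²18.0°·tan33.0° = 10.4 + 11.39·5.3·0.9045·0.6494 = 45.859 kPa
Denominator = 21.2·5.3·sin18.0°·cos18.0° = 21.2·5.3·0.3090·0.9511 = 33.022 kPa
FS = 45.859 / 33.022 = 1.389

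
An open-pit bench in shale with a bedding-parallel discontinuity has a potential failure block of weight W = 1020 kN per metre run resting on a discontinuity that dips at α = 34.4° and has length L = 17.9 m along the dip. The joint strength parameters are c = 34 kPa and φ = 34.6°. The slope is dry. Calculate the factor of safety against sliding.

FS = 2.06

Resolving the block weight along and normal to the plane and applying the Mohr–Coulomb strength on the joint:
N' = W cosα = 1020·cos34.4° = 841.6 kN/m
Driving force T = W sinα = 1020·sin34.4° = 576.3 kN/m
Resisting force R = c·L + N'·tanφ = 34·17.9 + 841.6·tan34.6° = 608.6 + 580.6 = 1189.2 kN/m
FS = R / T = 1189.2 / 576.3 = 2.064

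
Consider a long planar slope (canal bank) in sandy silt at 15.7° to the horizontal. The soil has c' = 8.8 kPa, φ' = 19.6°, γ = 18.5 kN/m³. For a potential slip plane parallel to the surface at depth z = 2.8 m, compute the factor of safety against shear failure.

For an infinite slope with a slip plane parallel to the surface (no pore pressure): FS = [c' + γz cos²β tanφ'] / [γz sinβ cosβ].
γz = 18.5·2.8 = 51.80 kN/m²
Numerator = 8.8 + 51.80·cos²15.7°·tan19.6° = 8.8 + 51.80·0.9268·0.3561 = 25.895 kPa
Denominator = 51.80·sin15.7°·cos15.7° = 51.80·0.2706·0.9627 = 13.494 kPa
FS = 25.895 / 13.494 = 1.919

FS = 1.92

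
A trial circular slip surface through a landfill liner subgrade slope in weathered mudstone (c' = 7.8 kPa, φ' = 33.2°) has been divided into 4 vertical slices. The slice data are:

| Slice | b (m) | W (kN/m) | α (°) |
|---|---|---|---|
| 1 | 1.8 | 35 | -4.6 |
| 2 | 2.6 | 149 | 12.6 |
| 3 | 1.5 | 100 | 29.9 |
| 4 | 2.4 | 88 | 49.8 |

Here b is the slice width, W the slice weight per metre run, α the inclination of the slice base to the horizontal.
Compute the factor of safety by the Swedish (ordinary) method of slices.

Ordinary method of slices: FS = Σ[c'·Δl_i + (W_i cosα_i)·tanφ'] / Σ W_i sinα_i, with Δl_i = b_i / cosα_i.
Slice 1: Δl = 1.8/cos(-4.6°) = 1.806 m; N'_1 = 35·cos(-4.6°) = 34.9; c'Δl = 14.09; W sinα = -2.8
Slice 2: Δl = 2.6/cos12.6° = 2.664 m; N'_2 = 149·cos12.6° = 145.4; c'Δl = 20.78; W sinα = 32.5
Slice 3: Δl = 1.5/cos29.9° = 1.730 m; N'_3 = 100·cos29.9° = 86.7; c'Δl = 13.50; W sinα = 49.8
Slice 4: Δl = 2.4/cos49.8° = 3.718 m; N'_4 = 88·cos49.8° = 56.8; c'Δl = 29.00; W sinα = 67.2
Σc'Δl = 77.4 kN/m; ΣN' = 323.8 kN/m; ΣW sinα = 146.8 kN/m
Resisting = 77.4 + 323.8·tan33.2° = 77.4 + 211.9 = 289.2 kN/m
FS = 289.2 / 146.8 = 1.971

FS = 1.97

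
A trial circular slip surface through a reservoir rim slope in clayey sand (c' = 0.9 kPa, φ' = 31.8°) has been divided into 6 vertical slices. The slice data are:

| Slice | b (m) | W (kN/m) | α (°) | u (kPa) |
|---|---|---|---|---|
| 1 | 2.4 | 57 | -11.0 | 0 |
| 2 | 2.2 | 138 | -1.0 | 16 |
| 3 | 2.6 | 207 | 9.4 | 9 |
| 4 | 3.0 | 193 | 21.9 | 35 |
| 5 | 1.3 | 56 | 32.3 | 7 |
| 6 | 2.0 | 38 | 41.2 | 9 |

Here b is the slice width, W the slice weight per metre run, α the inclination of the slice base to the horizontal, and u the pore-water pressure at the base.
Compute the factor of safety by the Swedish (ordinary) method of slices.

Ordinary method of slices: FS = Σ[c'·Δl_i + (W_i cosα_i − u_i·Δl_i)·tanφ'] / Σ W_i sinα_i, with Δl_i = b_i / cosα_i.
Slice 1: Δl = 2.4/cos(-11.0°) = 2.445 m; N'_1 = 57·cos(-11.0°) − 0·2.445 = 56.0; c'Δl = 2.20; W sinα = -10.9
Slice 2: Δl = 2.2/cos(-1.0°) = 2.200 m; N'_2 = 138·cos(-1.0°) − 16·2.200 = 102.8; c'Δl = 1.98; W sinα = -2.4
Slice 3: Δl = 2.6/cos9.4° = 2.635 m; N'_3 = 207·cos9.4° − 9·2.635 = 180.5; c'Δl = 2.37; W sinα = 33.8
Slice 4: Δl = 3.0/cos21.9° = 3.233 m; N'_4 = 193·cos21.9° − 35·3.233 = 65.9; c'Δl = 2.91; W sinα = 72.0
Slice 5: Δl = 1.3/cos32.3° = 1.538 m; N'_5 = 56·cos32.3° − 7·1.538 = 36.6; c'Δl = 1.38; W sinα = 29.9
Slice 6: Δl = 2.0/cos41.2° = 2.658 m; N'_6 = 38·cos41.2° − 9·2.658 = 4.7; c'Δl = 2.39; W sinα = 25.0
Σc'Δl = 13.2 kN/m; ΣN' = 446.4 kN/m; ΣW sinα = 147.5 kN/m
Resisting = 13.2 + 446.4·tan31.8° = 13.2 + 276.8 = 290.0 kN/m
FS = 290.0 / 147.5 = 1.967

FS = 1.97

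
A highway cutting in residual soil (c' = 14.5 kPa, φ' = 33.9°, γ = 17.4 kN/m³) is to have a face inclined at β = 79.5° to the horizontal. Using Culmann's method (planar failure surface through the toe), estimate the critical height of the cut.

H_c = 9.06 m

Culmann's analysis gives the critical failure plane at α_cr = (β + φ')/2 = (79.5 + 33.9)/2 = 56.7°, and the critical height
H_c = (4c'/γ) · sinβ cosφ' / [1 − cos(β − φ')]
    = (4·14.5/17.4) · sin79.5°·cos33.9° / [1 − cos(45.6°)]
    = 3.333 · 0.9833·0.8300 / [1 − 0.6997]
    = 3.333 · 0.8161 / 0.3003
    = 9.06 m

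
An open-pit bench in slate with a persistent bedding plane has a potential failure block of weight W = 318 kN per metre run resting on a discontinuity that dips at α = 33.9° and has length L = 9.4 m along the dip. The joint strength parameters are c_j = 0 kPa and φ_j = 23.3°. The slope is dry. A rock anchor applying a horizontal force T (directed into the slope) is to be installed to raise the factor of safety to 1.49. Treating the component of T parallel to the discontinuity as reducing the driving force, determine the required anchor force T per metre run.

T = 102 kN/m

Resolving forces along and normal to the sliding plane, with the horizontal anchor force T adding T·sinα to the effective normal force and T·cosα acting up the plane against the driving force:
FS = [c_jL + (W cosα + T sinα) tanφ_j] / [W sinα − T cosα]
Without the anchor: N' = 263.9 kN/m, driving T_d = 177.4 kN/m, resisting R = 0·9.4 + 263.9·tan23.3° = 113.7 kN/m, FS = 0.64.
Setting FS = 1.49 and solving for T:
1.49·(177.4 − T cos33.9°) = 113.7 + T sin33.9°·tan23.3°
T·(sin33.9°·tan23.3° + 1.49·cos33.9°) = 1.49·177.4 − 113.7
T·(0.5577·0.4307 + 1.49·0.8300) = 264.3 − 113.7 = 150.6
T·1.4769 = 150.6
T = 102.0 kN/m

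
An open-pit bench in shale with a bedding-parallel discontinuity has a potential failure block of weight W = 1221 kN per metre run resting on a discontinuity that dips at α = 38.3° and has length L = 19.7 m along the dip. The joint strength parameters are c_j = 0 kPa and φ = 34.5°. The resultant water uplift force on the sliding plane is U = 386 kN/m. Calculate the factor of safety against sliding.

Resolving the block weight along and normal to the plane and applying the Mohr–Coulomb strength on the joint:
N' = W cosα − U = 1221·cos38.3° − 386 = 572.2 kN/m
Driving force T = W sinα = 1221·sin38.3° = 756.8 kN/m
Resisting force R = c_j·L + N'·tanφ = 0·19.7 + 572.2·tan34.5° = 0.0 + 393.3 = 393.3 kN/m
FS = R / T = 393.3 / 756.8 = 0.520

FS = 0.52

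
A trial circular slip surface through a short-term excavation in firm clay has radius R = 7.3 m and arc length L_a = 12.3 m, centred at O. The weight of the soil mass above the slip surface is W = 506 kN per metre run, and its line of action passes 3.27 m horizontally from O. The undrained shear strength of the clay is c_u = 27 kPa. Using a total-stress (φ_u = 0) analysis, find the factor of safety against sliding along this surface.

Taking moments about the centre O, the resisting moment is provided by the undrained shear strength acting along the arc:
M_R = c_u·L_a·R = 27·12.30·7.3 = 2424.3 kN·m/m
M_D = W·d = 506·3.27 = 1654.6 kN·m/m
FS = M_R / M_D = 2424.3 / 1654.6 = 1.465

FS = 1.47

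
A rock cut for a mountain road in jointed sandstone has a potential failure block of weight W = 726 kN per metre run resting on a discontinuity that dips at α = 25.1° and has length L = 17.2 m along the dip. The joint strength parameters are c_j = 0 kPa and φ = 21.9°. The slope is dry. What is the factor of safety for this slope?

Resolving the block weight along and normal to the plane and applying the Mohr–Coulomb strength on the joint:
N' = W cosα = 726·cos25.1° = 657.4 kN/m
Driving force T = W sinα = 726·sin25.1° = 308.0 kN/m
Resisting force R = c_j·L + N'·tanφ = 0·17.2 + 657.4·tan21.9° = 0.0 + 264.3 = 264.3 kN/m
FS = R / T = 264.3 / 308.0 = 0.858

FS = 0.86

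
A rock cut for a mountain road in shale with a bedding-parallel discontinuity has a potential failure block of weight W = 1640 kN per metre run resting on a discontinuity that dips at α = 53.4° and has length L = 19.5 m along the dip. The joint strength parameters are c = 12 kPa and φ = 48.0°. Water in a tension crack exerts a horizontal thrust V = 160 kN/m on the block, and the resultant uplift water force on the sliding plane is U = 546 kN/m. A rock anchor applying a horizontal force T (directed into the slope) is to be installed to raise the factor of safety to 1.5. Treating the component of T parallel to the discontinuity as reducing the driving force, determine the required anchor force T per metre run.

T = 866 kN/m

Resolving forces along and normal to the sliding plane, with the horizontal anchor force T adding T·sinα to the effective normal force and T·cosα acting up the plane against the driving force:
FS = [cL + (W cosα − U − V sinα + T sinα) tanφ] / [W sinα + V cosα − T cosα]
Without the anchor: N' = 303.4 kN/m, driving T_d = 1412.0 kN/m, resisting R = 12·19.5 + 303.4·tan48.0° = 570.9 kN/m, FS = 0.40.
Setting FS = 1.5 and solving for T:
1.5·(1412.0 − T cos53.4°) = 570.9 + T sin53.4°·tan48.0°
T·(sin53.4°·tan48.0° + 1.5·cos53.4°) = 1.5·1412.0 − 570.9
T·(0.8028·1.1106 + 1.5·0.5962) = 2118.0 − 570.9 = 1547.1
T·1.7860 = 1547.1
T = 866.3 kN/m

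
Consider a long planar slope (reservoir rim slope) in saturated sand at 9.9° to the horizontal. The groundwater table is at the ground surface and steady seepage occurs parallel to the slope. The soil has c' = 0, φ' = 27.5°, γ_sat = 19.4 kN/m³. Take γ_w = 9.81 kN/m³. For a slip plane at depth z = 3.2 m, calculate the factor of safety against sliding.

With seepage parallel to the slope and the water table at the surface, the effective normal stress on the slip plane uses the buoyant unit weight γ' = γ_sat − γ_w while the driving shear stress uses γ_sat:
FS = [c' + γ' z cos²β tanφ'] / [γ_sat z sinβ cosβ]
(For c' = 0 this reduces to FS = (γ'/γ_sat)·tanφ'/tanβ.)
γ' = 19.4 − 9.81 = 9.59 kN/m³
Numerator = 0.0 + 9.59·3.2·cos²9.9°·tan27.5° = 0.0 + 9.59·3.2·0.9704·0.5206 = 15.503 kPa
Denominator = 19.4·3.2·sin9.9°·cos9.9° = 19.4·3.2·0.1719·0.9851 = 10.514 kPa
FS = 15.503 / 10.514 = 1.474

FS = 1.47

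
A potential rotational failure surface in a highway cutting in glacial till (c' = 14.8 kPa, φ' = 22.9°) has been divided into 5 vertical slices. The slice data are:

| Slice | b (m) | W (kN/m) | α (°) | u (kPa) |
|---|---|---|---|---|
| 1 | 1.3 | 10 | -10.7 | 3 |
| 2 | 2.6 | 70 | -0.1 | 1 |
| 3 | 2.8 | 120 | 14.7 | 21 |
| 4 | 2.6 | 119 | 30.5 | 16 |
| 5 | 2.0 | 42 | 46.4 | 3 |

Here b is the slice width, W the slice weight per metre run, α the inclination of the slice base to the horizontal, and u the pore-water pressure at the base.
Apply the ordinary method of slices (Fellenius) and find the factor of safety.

FS = 2.30

Ordinary method of slices: FS = Σ[c'·Δl_i + (W_i cosα_i − u_i·Δl_i)·tanφ'] / Σ W_i sinα_i, with Δl_i = b_i / cosα_i.
Slice 1: Δl = 1.3/cos(-10.7°) = 1.323 m; N'_1 = 10·cos(-10.7°) − 3·1.323 = 5.9; c'Δl = 19.58; W sinα = -1.9
Slice 2: Δl = 2.6/cos(-0.1°) = 2.600 m; N'_2 = 70·cos(-0.1°) − 1·2.600 = 67.4; c'Δl = 38.48; W sinα = -0.1
Slice 3: Δl = 2.8/cos14.7° = 2.895 m; N'_3 = 120·cos14.7° − 21·2.895 = 55.3; c'Δl = 42.84; W sinα = 30.5
Slice 4: Δl = 2.6/cos30.5° = 3.018 m; N'_4 = 119·cos30.5° − 16·3.018 = 54.3; c'Δl = 44.66; W sinα = 60.4
Slice 5: Δl = 2.0/cos46.4° = 2.900 m; N'_5 = 42·cos46.4° − 3·2.900 = 20.3; c'Δl = 42.92; W sinα = 30.4
Σc'Δl = 188.5 kN/m; ΣN' = 203.1 kN/m; ΣW sinα = 119.3 kN/m
Resisting = 188.5 + 203.1·tan22.9° = 188.5 + 85.8 = 274.3 kN/m
FS = 274.3 / 119.3 = 2.299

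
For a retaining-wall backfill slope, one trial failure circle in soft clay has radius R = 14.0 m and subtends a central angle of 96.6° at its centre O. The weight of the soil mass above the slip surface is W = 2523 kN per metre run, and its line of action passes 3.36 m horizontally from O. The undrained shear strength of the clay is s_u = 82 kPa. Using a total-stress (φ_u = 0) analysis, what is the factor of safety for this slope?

Taking moments about the centre O, the resisting moment is provided by the undrained shear strength acting along the arc:
Arc length L_a = R·θ = 14.0·(96.6°·π/180) = 14.0·1.6860 = 23.60 m
M_R = s_u·L_a·R = 82·23.60·14.0 = 27097.2 kN·m/m
M_D = W·d = 2523·3.36 = 8477.3 kN·m/m
FS = M_R / M_D = 27097.2 / 8477.3 = 3.196

FS = 3.20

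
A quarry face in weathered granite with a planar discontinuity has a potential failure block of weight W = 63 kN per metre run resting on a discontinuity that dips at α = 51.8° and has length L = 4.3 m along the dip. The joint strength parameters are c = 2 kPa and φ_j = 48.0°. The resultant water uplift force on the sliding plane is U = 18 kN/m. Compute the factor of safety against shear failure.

Resolving the block weight along and normal to the plane and applying the Mohr–Coulomb strength on the joint:
N' = W cosα − U = 63·cos51.8° − 18 = 21.0 kN/m
Driving force T = W sinα = 63·sin51.8° = 49.5 kN/m
Resisting force R = c·L + N'·tanφ_j = 2·4.3 + 21.0·tan48.0° = 8.6 + 23.3 = 31.9 kN/m
FS = R / T = 31.9 / 49.5 = 0.644

FS = 0.64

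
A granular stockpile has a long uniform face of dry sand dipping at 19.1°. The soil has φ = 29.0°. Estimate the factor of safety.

FS = 1.60

For a dry cohesionless infinite slope the factor of safety is FS = tanφ / tanβ.
FS = tan29.0° / tan19.1° = 0.5543 / 0.3463 = 1.601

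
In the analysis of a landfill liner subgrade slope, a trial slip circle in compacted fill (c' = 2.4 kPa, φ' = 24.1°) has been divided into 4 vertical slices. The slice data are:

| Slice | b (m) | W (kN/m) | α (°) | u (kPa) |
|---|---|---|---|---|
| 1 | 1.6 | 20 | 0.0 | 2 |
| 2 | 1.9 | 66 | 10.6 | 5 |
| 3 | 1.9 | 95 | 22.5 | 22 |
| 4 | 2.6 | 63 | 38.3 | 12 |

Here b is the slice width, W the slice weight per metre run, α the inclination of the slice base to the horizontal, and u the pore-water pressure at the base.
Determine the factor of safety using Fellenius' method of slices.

FS = 0.88

Ordinary method of slices: FS = Σ[c'·Δl_i + (W_i cosα_i − u_i·Δl_i)·tanφ'] / Σ W_i sinα_i, with Δl_i = b_i / cosα_i.
Slice 1: Δl = 1.6/cos0.0° = 1.600 m; N'_1 = 20·cos0.0° − 2·1.600 = 16.8; c'Δl = 3.84; W sinα = 0.0
Slice 2: Δl = 1.9/cos10.6° = 1.933 m; N'_2 = 66·cos10.6° − 5·1.933 = 55.2; c'Δl = 4.64; W sinα = 12.1
Slice 3: Δl = 1.9/cos22.5° = 2.057 m; N'_3 = 95·cos22.5° − 22·2.057 = 42.5; c'Δl = 4.94; W sinα = 36.4
Slice 4: Δl = 2.6/cos38.3° = 3.313 m; N'_4 = 63·cos38.3° − 12·3.313 = 9.7; c'Δl = 7.95; W sinα = 39.0
Σc'Δl = 21.4 kN/m; ΣN' = 124.2 kN/m; ΣW sinα = 87.5 kN/m
Resisting = 21.4 + 124.2·tan24.1° = 21.4 + 55.6 = 76.9 kN/m
FS = 76.9 / 87.5 = 0.879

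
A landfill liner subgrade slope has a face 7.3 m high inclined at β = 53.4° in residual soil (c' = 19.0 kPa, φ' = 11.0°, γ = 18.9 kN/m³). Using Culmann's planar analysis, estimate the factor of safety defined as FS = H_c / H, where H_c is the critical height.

FS = 1.66

H_c = (4c'/γ) · sinβ cosφ' / [1 − cos(β − φ')]
    = (4·19.0/18.9) · sin53.4°·cos11.0° / [1 − cos42.4°]
    = 4.021 · 0.7881 / 0.2615 = 12.12 m
FS = H_c / H = 12.12 / 7.3 = 1.660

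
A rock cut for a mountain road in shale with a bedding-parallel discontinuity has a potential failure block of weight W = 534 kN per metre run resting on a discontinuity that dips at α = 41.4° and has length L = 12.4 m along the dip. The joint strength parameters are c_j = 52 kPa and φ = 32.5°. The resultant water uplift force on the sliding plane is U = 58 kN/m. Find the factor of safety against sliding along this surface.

Resolving the block weight along and normal to the plane and applying the Mohr–Coulomb strength on the joint:
N' = W cosα − U = 534·cos41.4° − 58 = 342.6 kN/m
Driving force T = W sinα = 534·sin41.4° = 353.1 kN/m
Resisting force R = c_j·L + N'·tanφ = 52·12.4 + 342.6·tan32.5° = 644.8 + 218.2 = 863.0 kN/m
FS = R / T = 863.0 / 353.1 = 2.444

FS = 2.44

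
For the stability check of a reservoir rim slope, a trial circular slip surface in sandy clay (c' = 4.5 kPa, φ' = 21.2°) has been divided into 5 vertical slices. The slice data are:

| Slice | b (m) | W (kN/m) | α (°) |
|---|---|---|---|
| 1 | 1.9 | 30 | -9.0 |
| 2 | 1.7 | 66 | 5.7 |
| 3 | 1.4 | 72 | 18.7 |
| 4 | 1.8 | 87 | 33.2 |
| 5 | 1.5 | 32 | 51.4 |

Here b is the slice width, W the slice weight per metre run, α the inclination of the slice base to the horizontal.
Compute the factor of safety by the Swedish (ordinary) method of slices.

Ordinary method of slices: FS = Σ[c'·Δl_i + (W_i cosα_i)·tanφ'] / Σ W_i sinα_i, with Δl_i = b_i / cosα_i.
Slice 1: Δl = 1.9/cos(-9.0°) = 1.924 m; N'_1 = 30·cos(-9.0°) = 29.6; c'Δl = 8.66; W sinα = -4.7
Slice 2: Δl = 1.7/cos5.7° = 1.708 m; N'_2 = 66·cos5.7° = 65.7; c'Δl = 7.69; W sinα = 6.6
Slice 3: Δl = 1.4/cos18.7° = 1.478 m; N'_3 = 72·cos18.7° = 68.2; c'Δl = 6.65; W sinα = 23.1
Slice 4: Δl = 1.8/cos33.2° = 2.151 m; N'_4 = 87·cos33.2° = 72.8; c'Δl = 9.68; W sinα = 47.6
Slice 5: Δl = 1.5/cos51.4° = 2.404 m; N'_5 = 32·cos51.4° = 20.0; c'Δl = 10.82; W sinα = 25.0
Σc'Δl = 43.5 kN/m; ΣN' = 256.3 kN/m; ΣW sinα = 97.6 kN/m
Resisting = 43.5 + 256.3·tan21.2° = 43.5 + 99.4 = 142.9 kN/m
FS = 142.9 / 97.6 = 1.464

FS = 1.46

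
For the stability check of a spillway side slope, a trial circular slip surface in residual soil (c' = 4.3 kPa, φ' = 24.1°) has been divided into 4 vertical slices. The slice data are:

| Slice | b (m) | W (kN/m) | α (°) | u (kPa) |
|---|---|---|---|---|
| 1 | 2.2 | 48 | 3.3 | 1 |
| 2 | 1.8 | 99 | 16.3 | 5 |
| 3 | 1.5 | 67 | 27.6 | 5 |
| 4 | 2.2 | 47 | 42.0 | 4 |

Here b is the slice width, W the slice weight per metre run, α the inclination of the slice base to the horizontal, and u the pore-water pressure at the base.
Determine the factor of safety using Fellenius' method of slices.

Ordinary method of slices: FS = Σ[c'·Δl_i + (W_i cosα_i − u_i·Δl_i)·tanφ'] / Σ W_i sinα_i, with Δl_i = b_i / cosα_i.
Slice 1: Δl = 2.2/cos3.3° = 2.204 m; N'_1 = 48·cos3.3° − 1·2.204 = 45.7; c'Δl = 9.48; W sinα = 2.8
Slice 2: Δl = 1.8/cos16.3° = 1.875 m; N'_2 = 99·cos16.3° − 5·1.875 = 85.6; c'Δl = 8.06; W sinα = 27.8
Slice 3: Δl = 1.5/cos27.6° = 1.693 m; N'_3 = 67·cos27.6° − 5·1.693 = 50.9; c'Δl = 7.28; W sinα = 31.0
Slice 4: Δl = 2.2/cos42.0° = 2.960 m; N'_4 = 47·cos42.0° − 4·2.960 = 23.1; c'Δl = 12.73; W sinα = 31.4
Σc'Δl = 37.5 kN/m; ΣN' = 205.4 kN/m; ΣW sinα = 93.0 kN/m
Resisting = 37.5 + 205.4·tan24.1° = 37.5 + 91.9 = 129.4 kN/m
FS = 129.4 / 93.0 = 1.391

FS = 1.39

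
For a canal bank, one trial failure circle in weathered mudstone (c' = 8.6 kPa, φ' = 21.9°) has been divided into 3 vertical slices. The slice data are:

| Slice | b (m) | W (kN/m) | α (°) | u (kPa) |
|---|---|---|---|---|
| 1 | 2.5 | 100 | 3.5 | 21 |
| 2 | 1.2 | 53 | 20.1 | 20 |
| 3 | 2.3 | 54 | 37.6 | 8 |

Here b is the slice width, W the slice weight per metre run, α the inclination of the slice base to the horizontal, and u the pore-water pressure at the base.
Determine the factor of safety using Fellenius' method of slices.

Ordinary method of slices: FS = Σ[c'·Δl_i + (W_i cosα_i − u_i·Δl_i)·tanφ'] / Σ W_i sinα_i, with Δl_i = b_i / cosα_i.
Slice 1: Δl = 2.5/cos3.5° = 2.505 m; N'_1 = 100·cos3.5° − 21·2.505 = 47.2; c'Δl = 21.54; W sinα = 6.1
Slice 2: Δl = 1.2/cos20.1° = 1.278 m; N'_2 = 53·cos20.1° − 20·1.278 = 24.2; c'Δl = 10.99; W sinα = 18.2
Slice 3: Δl = 2.3/cos37.6° = 2.903 m; N'_3 = 54·cos37.6° − 8·2.903 = 19.6; c'Δl = 24.97; W sinα = 32.9
Σc'Δl = 57.5 kN/m; ΣN' = 91.0 kN/m; ΣW sinα = 57.3 kN/m
Resisting = 57.5 + 91.0·tan21.9° = 57.5 + 36.6 = 94.1 kN/m
FS = 94.1 / 57.3 = 1.643

FS = 1.64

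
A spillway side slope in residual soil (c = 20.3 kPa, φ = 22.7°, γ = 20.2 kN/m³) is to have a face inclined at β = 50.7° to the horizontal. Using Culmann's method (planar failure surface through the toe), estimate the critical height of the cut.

H_c = 24.52 m

Culmann's analysis gives the critical failure plane at α_cr = (β + φ)/2 = (50.7 + 22.7)/2 = 36.7°, and the critical height
H_c = (4c/γ) · sinβ cosφ / [1 − cos(β − φ)]
    = (4·20.3/20.2) · sin50.7°·cos22.7° / [1 − cos(28.0°)]
    = 4.020 · 0.7738·0.9225 / [1 − 0.8829]
    = 4.020 · 0.7139 / 0.1171
    = 24.52 m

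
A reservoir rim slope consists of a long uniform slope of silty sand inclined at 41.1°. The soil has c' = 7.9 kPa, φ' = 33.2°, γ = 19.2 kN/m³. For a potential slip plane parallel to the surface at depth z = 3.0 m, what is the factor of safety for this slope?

FS = 1.03

For an infinite slope with a slip plane parallel to the surface (no pore pressure): FS = [c' + γz cos²β tanφ'] / [γz sinβ cosβ].
γz = 19.2·3.0 = 57.60 kN/m²
Numerator = 7.9 + 57.60·cos²41.1°·tan33.2° = 7.9 + 57.60·0.5679·0.6544 = 29.304 kPa
Denominator = 57.60·sin41.1°·cos41.1° = 57.60·0.6574·0.7536 = 28.534 kPa
FS = 29.304 / 28.534 = 1.027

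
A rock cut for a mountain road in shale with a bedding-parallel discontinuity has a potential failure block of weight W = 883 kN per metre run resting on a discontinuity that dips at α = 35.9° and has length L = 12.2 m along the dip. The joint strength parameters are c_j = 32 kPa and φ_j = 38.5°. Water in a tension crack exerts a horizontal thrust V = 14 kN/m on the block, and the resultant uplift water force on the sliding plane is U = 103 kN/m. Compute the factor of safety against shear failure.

Resolving the block weight along and normal to the plane and applying the Mohr–Coulomb strength on the joint:
N' = W cosα − U − V sinα = 883·cos35.9° − 103 − 14·sin35.9° = 604.1 kN/m
Driving force T = W sinα + V cosα = 883·sin35.9° + 14·cos35.9° = 529.1 kN/m
Resisting force R = c_j·L + N'·tanφ_j = 32·12.2 + 604.1·tan38.5° = 390.4 + 480.5 = 870.9 kN/m
FS = R / T = 870.9 / 529.1 = 1.646

FS = 1.65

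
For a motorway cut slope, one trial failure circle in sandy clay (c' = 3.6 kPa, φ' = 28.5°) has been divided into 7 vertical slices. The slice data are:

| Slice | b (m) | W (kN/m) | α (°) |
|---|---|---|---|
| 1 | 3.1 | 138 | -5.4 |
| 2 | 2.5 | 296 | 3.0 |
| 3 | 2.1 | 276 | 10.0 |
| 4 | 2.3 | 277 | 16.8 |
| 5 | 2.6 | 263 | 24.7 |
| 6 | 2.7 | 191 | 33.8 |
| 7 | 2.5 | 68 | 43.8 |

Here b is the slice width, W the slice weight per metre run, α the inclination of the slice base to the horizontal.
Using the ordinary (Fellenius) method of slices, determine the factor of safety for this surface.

FS = 2.13

Ordinary method of slices: FS = Σ[c'·Δl_i + (W_i cosα_i)·tanφ'] / Σ W_i sinα_i, with Δl_i = b_i / cosα_i.
Slice 1: Δl = 3.1/cos(-5.4°) = 3.114 m; N'_1 = 138·cos(-5.4°) = 137.4; c'Δl = 11.21; W sinα = -13.0
Slice 2: Δl = 2.5/cos3.0° = 2.503 m; N'_2 = 296·cos3.0° = 295.6; c'Δl = 9.01; W sinα = 15.5
Slice 3: Δl = 2.1/cos10.0° = 2.132 m; N'_3 = 276·cos10.0° = 271.8; c'Δl = 7.68; W sinα = 47.9
Slice 4: Δl = 2.3/cos16.8° = 2.403 m; N'_4 = 277·cos16.8° = 265.2; c'Δl = 8.65; W sinα = 80.1
Slice 5: Δl = 2.6/cos24.7° = 2.862 m; N'_5 = 263·cos24.7° = 238.9; c'Δl = 10.30; W sinα = 109.9
Slice 6: Δl = 2.7/cos33.8° = 3.249 m; N'_6 = 191·cos33.8° = 158.7; c'Δl = 11.70; W sinα = 106.3
Slice 7: Δl = 2.5/cos43.8° = 3.464 m; N'_7 = 68·cos43.8° = 49.1; c'Δl = 12.47; W sinα = 47.1
Σc'Δl = 71.0 kN/m; ΣN' = 1416.7 kN/m; ΣW sinα = 393.7 kN/m
Resisting = 71.0 + 1416.7·tan28.5° = 71.0 + 769.2 = 840.2 kN/m
FS = 840.2 / 393.7 = 2.134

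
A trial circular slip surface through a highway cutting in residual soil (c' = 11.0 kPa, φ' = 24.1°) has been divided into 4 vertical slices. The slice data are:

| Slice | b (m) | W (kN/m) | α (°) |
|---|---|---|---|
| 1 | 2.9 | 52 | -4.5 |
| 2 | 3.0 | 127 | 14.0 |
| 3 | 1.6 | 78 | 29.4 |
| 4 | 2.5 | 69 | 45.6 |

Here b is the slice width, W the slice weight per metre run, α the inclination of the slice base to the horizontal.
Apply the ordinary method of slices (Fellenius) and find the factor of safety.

FS = 2.24

Ordinary method of slices: FS = Σ[c'·Δl_i + (W_i cosα_i)·tanφ'] / Σ W_i sinα_i, with Δl_i = b_i / cosα_i.
Slice 1: Δl = 2.9/cos(-4.5°) = 2.909 m; N'_1 = 52·cos(-4.5°) = 51.8; c'Δl = 32.00; W sinα = -4.1
Slice 2: Δl = 3.0/cos14.0° = 3.092 m; N'_2 = 127·cos14.0° = 123.2; c'Δl = 34.01; W sinα = 30.7
Slice 3: Δl = 1.6/cos29.4° = 1.837 m; N'_3 = 78·cos29.4° = 68.0; c'Δl = 20.20; W sinα = 38.3
Slice 4: Δl = 2.5/cos45.6° = 3.573 m; N'_4 = 69·cos45.6° = 48.3; c'Δl = 39.30; W sinα = 49.3
Σc'Δl = 125.5 kN/m; ΣN' = 291.3 kN/m; ΣW sinα = 114.2 kN/m
Resisting = 125.5 + 291.3·tan24.1° = 125.5 + 130.3 = 255.8 kN/m
FS = 255.8 / 114.2 = 2.239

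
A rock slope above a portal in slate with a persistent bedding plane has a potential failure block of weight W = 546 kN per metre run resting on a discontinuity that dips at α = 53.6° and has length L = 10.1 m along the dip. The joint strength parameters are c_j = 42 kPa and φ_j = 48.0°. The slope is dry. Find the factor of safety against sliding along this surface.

FS = 1.78

Resolving the block weight along and normal to the plane and applying the Mohr–Coulomb strength on the joint:
N' = W cosα = 546·cos53.6° = 324.0 kN/m
Driving force T = W sinα = 546·sin53.6° = 439.5 kN/m
Resisting force R = c_j·L + N'·tanφ_j = 42·10.1 + 324.0·tan48.0° = 424.2 + 359.8 = 784.0 kN/m
FS = R / T = 784.0 / 439.5 = 1.784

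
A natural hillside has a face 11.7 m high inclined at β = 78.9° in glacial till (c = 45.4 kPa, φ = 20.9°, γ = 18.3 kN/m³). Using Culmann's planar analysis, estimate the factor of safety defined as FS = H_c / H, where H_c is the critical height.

FS = 1.65

H_c = (4c/γ) · sinβ cosφ / [1 − cos(β − φ)]
    = (4·45.4/18.3) · sin78.9°·cos20.9° / [1 − cos58.0°]
    = 9.923 · 0.9167 / 0.4701 = 19.35 m
FS = H_c / H = 19.35 / 11.7 = 1.654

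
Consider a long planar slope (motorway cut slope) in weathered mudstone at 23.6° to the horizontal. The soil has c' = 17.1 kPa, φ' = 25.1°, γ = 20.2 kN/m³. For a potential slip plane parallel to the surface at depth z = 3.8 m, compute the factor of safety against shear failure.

For an infinite slope with a slip plane parallel to the surface (no pore pressure): FS = [c' + γz cos²β tanφ'] / [γz sinβ cosβ].
γz = 20.2·3.8 = 76.76 kN/m²
Numerator = 17.1 + 76.76·cos²23.6°·tan25.1° = 17.1 + 76.76·0.8397·0.4684 = 47.294 kPa
Denominator = 76.76·sin23.6°·cos23.6° = 76.76·0.4003·0.9164 = 28.161 kPa
FS = 47.294 / 28.161 = 1.679

FS = 1.68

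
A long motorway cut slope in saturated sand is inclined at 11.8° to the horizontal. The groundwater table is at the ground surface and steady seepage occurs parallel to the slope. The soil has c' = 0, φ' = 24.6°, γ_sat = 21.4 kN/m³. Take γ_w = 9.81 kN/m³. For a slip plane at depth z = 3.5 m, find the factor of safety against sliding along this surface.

FS = 1.19

With seepage parallel to the slope and the water table at the surface, the effective normal stress on the slip plane uses the buoyant unit weight γ' = γ_sat − γ_w while the driving shear stress uses γ_sat:
FS = [c' + γ' z cos²β tanφ'] / [γ_sat z sinβ cosβ]
(For c' = 0 this reduces to FS = (γ'/γ_sat)·tanφ'/tanβ.)
γ' = 21.4 − 9.81 = 11.59 kN/m³
Numerator = 0.0 + 11.59·3.5·cos²11.8°·tan24.6° = 0.0 + 11.59·3.5·0.9582·0.4578 = 17.795 kPa
Denominator = 21.4·3.5·sin11.8°·cos11.8° = 21.4·3.5·0.2045·0.9789 = 14.993 kPa
FS = 17.795 / 14.993 = 1.187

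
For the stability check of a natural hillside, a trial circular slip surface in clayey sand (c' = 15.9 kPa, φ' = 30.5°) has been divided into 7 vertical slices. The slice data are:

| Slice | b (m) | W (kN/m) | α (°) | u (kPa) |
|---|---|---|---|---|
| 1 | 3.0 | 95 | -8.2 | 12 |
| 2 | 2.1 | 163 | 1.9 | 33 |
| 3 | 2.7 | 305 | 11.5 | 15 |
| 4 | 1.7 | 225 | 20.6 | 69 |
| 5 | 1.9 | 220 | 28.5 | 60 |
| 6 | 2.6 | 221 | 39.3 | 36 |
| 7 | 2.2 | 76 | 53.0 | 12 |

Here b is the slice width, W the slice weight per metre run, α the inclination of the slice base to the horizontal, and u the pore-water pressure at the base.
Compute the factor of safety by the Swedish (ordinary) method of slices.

Ordinary method of slices: FS = Σ[c'·Δl_i + (W_i cosα_i − u_i·Δl_i)·tanφ'] / Σ W_i sinα_i, with Δl_i = b_i / cosα_i.
Slice 1: Δl = 3.0/cos(-8.2°) = 3.031 m; N'_1 = 95·cos(-8.2°) − 12·3.031 = 57.7; c'Δl = 48.19; W sinα = -13.5
Slice 2: Δl = 2.1/cos1.9° = 2.101 m; N'_2 = 163·cos1.9° − 33·2.101 = 93.6; c'Δl = 33.41; W sinα = 5.4
Slice 3: Δl = 2.7/cos11.5° = 2.755 m; N'_3 = 305·cos11.5° − 15·2.755 = 257.5; c'Δl = 43.81; W sinα = 60.8
Slice 4: Δl = 1.7/cos20.6° = 1.816 m; N'_4 = 225·cos20.6° − 69·1.816 = 85.3; c'Δl = 28.88; W sinα = 79.2
Slice 5: Δl = 1.9/cos28.5° = 2.162 m; N'_5 = 220·cos28.5° − 60·2.162 = 63.6; c'Δl = 34.38; W sinα = 105.0
Slice 6: Δl = 2.6/cos39.3° = 3.360 m; N'_6 = 221·cos39.3° − 36·3.360 = 50.1; c'Δl = 53.42; W sinα = 140.0
Slice 7: Δl = 2.2/cos53.0° = 3.656 m; N'_7 = 76·cos53.0° − 12·3.656 = 1.9; c'Δl = 58.12; W sinα = 60.7
Σc'Δl = 300.2 kN/m; ΣN' = 609.6 kN/m; ΣW sinα = 437.5 kN/m
Resisting = 300.2 + 609.6·tan30.5° = 300.2 + 359.1 = 659.3 kN/m
FS = 659.3 / 437.5 = 1.507

FS = 1.51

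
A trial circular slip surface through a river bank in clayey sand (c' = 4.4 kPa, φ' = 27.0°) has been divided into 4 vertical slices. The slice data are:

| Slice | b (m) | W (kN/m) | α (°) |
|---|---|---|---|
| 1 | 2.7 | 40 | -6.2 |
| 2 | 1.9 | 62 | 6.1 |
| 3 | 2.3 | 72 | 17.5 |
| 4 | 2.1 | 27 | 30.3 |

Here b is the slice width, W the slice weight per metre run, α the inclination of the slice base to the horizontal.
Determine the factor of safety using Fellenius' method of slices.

FS = 3.73

Ordinary method of slices: FS = Σ[c'·Δl_i + (W_i cosα_i)·tanφ'] / Σ W_i sinα_i, with Δl_i = b_i / cosα_i.
Slice 1: Δl = 2.7/cos(-6.2°) = 2.716 m; N'_1 = 40·cos(-6.2°) = 39.8; c'Δl = 11.95; W sinα = -4.3
Slice 2: Δl = 1.9/cos6.1° = 1.911 m; N'_2 = 62·cos6.1° = 61.6; c'Δl = 8.41; W sinα = 6.6
Slice 3: Δl = 2.3/cos17.5° = 2.412 m; N'_3 = 72·cos17.5° = 68.7; c'Δl = 10.61; W sinα = 21.7
Slice 4: Δl = 2.1/cos30.3° = 2.432 m; N'_4 = 27·cos30.3° = 23.3; c'Δl = 10.70; W sinα = 13.6
Σc'Δl = 41.7 kN/m; ΣN' = 193.4 kN/m; ΣW sinα = 37.5 kN/m
Resisting = 41.7 + 193.4·tan27.0° = 41.7 + 98.5 = 140.2 kN/m
FS = 140.2 / 37.5 = 3.735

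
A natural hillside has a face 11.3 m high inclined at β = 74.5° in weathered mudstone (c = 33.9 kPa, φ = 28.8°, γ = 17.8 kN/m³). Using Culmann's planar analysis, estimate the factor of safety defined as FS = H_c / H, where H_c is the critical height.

H_c = (4c/γ) · sinβ cosφ / [1 − cos(β − φ)]
    = (4·33.9/17.8) · sin74.5°·cos28.8° / [1 − cos45.7°]
    = 7.618 · 0.8444 / 0.3016 = 21.33 m
FS = H_c / H = 21.33 / 11.3 = 1.888

FS = 1.89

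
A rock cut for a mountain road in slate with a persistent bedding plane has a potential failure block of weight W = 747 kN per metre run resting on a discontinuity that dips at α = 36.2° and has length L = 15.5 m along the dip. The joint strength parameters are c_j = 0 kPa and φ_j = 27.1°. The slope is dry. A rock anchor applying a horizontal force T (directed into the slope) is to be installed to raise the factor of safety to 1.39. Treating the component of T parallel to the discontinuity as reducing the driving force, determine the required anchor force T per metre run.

Resolving forces along and normal to the sliding plane, with the horizontal anchor force T adding T·sinα to the effective normal force and T·cosα acting up the plane against the driving force:
FS = [c_jL + (W cosα + T sinα) tanφ_j] / [W sinα − T cosα]
Without the anchor: N' = 602.8 kN/m, driving T_d = 441.2 kN/m, resisting R = 0·15.5 + 602.8·tan27.1° = 308.5 kN/m, FS = 0.70.
Setting FS = 1.39 and solving for T:
1.39·(441.2 − T cos36.2°) = 308.5 + T sin36.2°·tan27.1°
T·(sin36.2°·tan27.1° + 1.39·cos36.2°) = 1.39·441.2 − 308.5
T·(0.5906·0.5117 + 1.39·0.8070) = 613.2 − 308.5 = 304.8
T·1.4239 = 304.8
T = 214.0 kN/m

T = 214 kN/m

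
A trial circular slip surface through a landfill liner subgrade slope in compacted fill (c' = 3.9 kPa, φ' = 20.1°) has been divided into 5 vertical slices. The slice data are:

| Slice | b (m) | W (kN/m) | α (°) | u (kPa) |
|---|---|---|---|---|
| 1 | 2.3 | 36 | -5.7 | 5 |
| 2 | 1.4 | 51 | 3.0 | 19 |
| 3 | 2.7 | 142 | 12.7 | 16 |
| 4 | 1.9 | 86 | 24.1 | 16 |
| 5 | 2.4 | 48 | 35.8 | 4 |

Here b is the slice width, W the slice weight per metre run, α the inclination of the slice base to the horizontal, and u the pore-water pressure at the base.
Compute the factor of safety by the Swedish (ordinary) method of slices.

FS = 1.32

Ordinary method of slices: FS = Σ[c'·Δl_i + (W_i cosα_i − u_i·Δl_i)·tanφ'] / Σ W_i sinα_i, with Δl_i = b_i / cosα_i.
Slice 1: Δl = 2.3/cos(-5.7°) = 2.311 m; N'_1 = 36·cos(-5.7°) − 5·2.311 = 24.3; c'Δl = 9.01; W sinα = -3.6
Slice 2: Δl = 1.4/cos3.0° = 1.402 m; N'_2 = 51·cos3.0° − 19·1.402 = 24.3; c'Δl = 5.47; W sinα = 2.7
Slice 3: Δl = 2.7/cos12.7° = 2.768 m; N'_3 = 142·cos12.7° − 16·2.768 = 94.2; c'Δl = 10.79; W sinα = 31.2
Slice 4: Δl = 1.9/cos24.1° = 2.081 m; N'_4 = 86·cos24.1° − 16·2.081 = 45.2; c'Δl = 8.12; W sinα = 35.1
Slice 5: Δl = 2.4/cos35.8° = 2.959 m; N'_5 = 48·cos35.8° − 4·2.959 = 27.1; c'Δl = 11.54; W sinα = 28.1
Σc'Δl = 44.9 kN/m; ΣN' = 215.1 kN/m; ΣW sinα = 93.5 kN/m
Resisting = 44.9 + 215.1·tan20.1° = 44.9 + 78.7 = 123.6 kN/m
FS = 123.6 / 93.5 = 1.322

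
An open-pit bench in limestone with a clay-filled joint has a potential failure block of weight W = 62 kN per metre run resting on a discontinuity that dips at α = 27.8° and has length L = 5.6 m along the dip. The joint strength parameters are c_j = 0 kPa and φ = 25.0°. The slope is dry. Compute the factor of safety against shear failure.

FS = 0.88

Resolving the block weight along and normal to the plane and applying the Mohr–Coulomb strength on the joint:
N' = W cosα = 62·cos27.8° = 54.8 kN/m
Driving force T = W sinα = 62·sin27.8° = 28.9 kN/m
Resisting force R = c_j·L + N'·tanφ = 0·5.6 + 54.8·tan25.0° = 0.0 + 25.6 = 25.6 kN/m
FS = R / T = 25.6 / 28.9 = 0.884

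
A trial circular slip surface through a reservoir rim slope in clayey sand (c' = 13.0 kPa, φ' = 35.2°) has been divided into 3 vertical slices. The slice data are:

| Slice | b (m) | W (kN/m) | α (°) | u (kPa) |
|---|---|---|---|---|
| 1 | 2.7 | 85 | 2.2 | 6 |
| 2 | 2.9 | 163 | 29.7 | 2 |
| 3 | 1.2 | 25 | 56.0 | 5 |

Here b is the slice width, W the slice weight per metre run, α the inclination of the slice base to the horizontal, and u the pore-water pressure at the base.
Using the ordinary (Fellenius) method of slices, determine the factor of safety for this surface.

Ordinary method of slices: FS = Σ[c'·Δl_i + (W_i cosα_i − u_i·Δl_i)·tanφ'] / Σ W_i sinα_i, with Δl_i = b_i / cosα_i.
Slice 1: Δl = 2.7/cos2.2° = 2.702 m; N'_1 = 85·cos2.2° − 6·2.702 = 68.7; c'Δl = 35.13; W sinα = 3.3
Slice 2: Δl = 2.9/cos29.7° = 3.339 m; N'_2 = 163·cos29.7° − 2·3.339 = 134.9; c'Δl = 43.40; W sinα = 80.8
Slice 3: Δl = 1.2/cos56.0° = 2.146 m; N'_3 = 25·cos56.0° − 5·2.146 = 3.3; c'Δl = 27.90; W sinα = 20.7
Σc'Δl = 106.4 kN/m; ΣN' = 206.9 kN/m; ΣW sinα = 104.7 kN/m
Resisting = 106.4 + 206.9·tan35.2° = 106.4 + 145.9 = 252.4 kN/m
FS = 252.4 / 104.7 = 2.409

FS = 2.41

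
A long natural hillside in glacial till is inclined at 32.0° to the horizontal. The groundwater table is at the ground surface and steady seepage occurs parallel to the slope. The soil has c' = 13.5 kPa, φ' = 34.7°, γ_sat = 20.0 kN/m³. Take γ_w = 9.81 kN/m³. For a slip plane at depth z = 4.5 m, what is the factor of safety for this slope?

FS = 0.90

With seepage parallel to the slope and the water table at the surface, the effective normal stress on the slip plane uses the buoyant unit weight γ' = γ_sat − γ_w while the driving shear stress uses γ_sat:
FS = [c' + γ' z cos²β tanφ'] / [γ_sat z sinβ cosβ]
γ' = 20.0 − 9.81 = 10.19 kN/m³
Numerator = 13.5 + 10.19·4.5·cos²32.0°·tan34.7° = 13.5 + 10.19·4.5·0.7192·0.6924 = 36.335 kPa
Denominator = 20.0·4.5·sin32.0°·cos32.0° = 20.0·4.5·0.5299·0.8480 = 40.446 kPa
FS = 36.335 / 40.446 = 0.898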